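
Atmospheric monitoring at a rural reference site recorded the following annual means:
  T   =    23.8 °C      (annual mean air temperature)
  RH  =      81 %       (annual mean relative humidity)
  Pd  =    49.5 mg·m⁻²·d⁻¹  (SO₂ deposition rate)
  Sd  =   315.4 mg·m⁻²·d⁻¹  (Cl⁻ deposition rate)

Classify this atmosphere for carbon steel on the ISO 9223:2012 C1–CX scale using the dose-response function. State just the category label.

C5

carbon steel: f(T) = -0.054·(T−10) [T>10 °C] = -0.7452
  SO₂ term: 1.77·49.5^0.52·exp(0.02·81-0.7452) = 32.29
  Cl⁻ term: 0.102·315.4^0.62·exp(0.033·81+0.04·23.8) = 135.6
  sum: 32.29 + 135.6 → r_corr = 167.9 μm/a
168 μm/a falls in (80, 200] for carbon steel → category C5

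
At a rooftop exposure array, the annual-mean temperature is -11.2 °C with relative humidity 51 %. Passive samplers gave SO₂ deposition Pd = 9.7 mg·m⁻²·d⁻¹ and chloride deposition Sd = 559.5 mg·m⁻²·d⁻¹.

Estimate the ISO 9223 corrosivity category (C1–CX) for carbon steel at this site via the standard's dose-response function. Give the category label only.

carbon steel: T≤10 °C ⇒ hinge +0.150·(-11.2−10) = -3.1800
  Pd branch = 1.77·Pd^0.52·e^(0.02·RH+f) = 0.6653 μm/a
  Cl⁻ term: 0.102·559.5^0.62·exp(0.033·51+0.04·-11.2) = 17.73
  sum: 0.6653 + 17.73 → r_corr = 18.39 μm/a
Category bounds: 1.3…25 μm/a bracket r_corr ⇒ C2

C2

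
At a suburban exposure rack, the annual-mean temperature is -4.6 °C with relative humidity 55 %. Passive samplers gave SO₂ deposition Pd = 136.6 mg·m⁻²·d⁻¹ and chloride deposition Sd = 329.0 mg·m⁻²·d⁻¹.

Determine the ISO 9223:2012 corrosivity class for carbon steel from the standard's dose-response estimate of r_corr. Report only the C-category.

C3

carbon steel: temperature factor f = +0.150·(-14.6) = -2.1900
  Pd branch = 1.77·Pd^0.52·e^(0.02·RH+f) = 7.674 μm/a
  Cl⁻ term: 0.102·329.0^0.62·exp(0.033·55+0.04·-4.6) = 18.95
  r_corr = 7.674 + 18.95 = 26.62 μm/a
26.6 μm/a falls in (25, 50] for carbon steel → category C3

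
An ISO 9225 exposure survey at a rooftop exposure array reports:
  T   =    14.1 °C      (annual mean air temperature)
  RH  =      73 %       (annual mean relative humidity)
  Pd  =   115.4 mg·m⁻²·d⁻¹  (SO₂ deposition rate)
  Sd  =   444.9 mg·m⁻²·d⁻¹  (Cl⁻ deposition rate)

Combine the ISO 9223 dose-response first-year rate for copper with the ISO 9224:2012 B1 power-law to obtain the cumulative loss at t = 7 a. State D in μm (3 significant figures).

copper: f(T) = -0.080·(T−10) [T>10 °C] = -0.3280
  Pd branch = 0.0053·Pd^0.26·e^(0.059·RH+f) = 0.9739 μm/a
  Cl⁻ term: 0.01025·444.9^0.27·exp(0.036·73+0.049·14.1) = 1.469
  r_corr = 0.9739 + 1.469 = 2.443 μm/a
Long-term exponent b (ISO 9224 Table 2, B1) = 0.667
  D(7) = 2.443 × 7^0.667 = 2.443 × 3.662 = 8.946 μm

D(7) = 8.95 μm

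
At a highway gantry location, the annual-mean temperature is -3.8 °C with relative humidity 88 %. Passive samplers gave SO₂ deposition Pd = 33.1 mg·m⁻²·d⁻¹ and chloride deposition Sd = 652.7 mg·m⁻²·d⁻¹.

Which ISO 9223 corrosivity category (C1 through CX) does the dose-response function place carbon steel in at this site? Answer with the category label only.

carbon steel: f(T) = +0.150·(T−10) [T≤10 °C] = -2.0700
  sulphur-dioxide contribution → 8.01 μm/a
  chloride contribution → 88.9 μm/a
  ⇒ r_corr(carbon steel) = 96.91 μm/a
Category bounds: 80…200 μm/a bracket r_corr ⇒ C5

C5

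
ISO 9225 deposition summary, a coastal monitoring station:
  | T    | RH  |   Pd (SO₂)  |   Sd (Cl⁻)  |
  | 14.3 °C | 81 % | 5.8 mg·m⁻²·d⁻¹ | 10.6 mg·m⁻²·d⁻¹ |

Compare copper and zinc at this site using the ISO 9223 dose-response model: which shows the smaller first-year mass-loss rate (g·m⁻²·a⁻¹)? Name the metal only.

copper: temperature factor f = -0.080·(4.3) = -0.3440
  Pd branch = 0.0053·Pd^0.26·e^(0.059·RH+f) = 0.7061 μm/a
  Sd branch = 0.01025·Sd^0.27·e^(0.036·RH+0.049·T) = 0.7216 μm/a
  r_corr = 0.7061 + 0.7216 = 1.428 μm/a
  mass loss = 1.428 μm/a × 8.96 g/cm³ = 12.79 g·m⁻²·a⁻¹
zinc: temperature factor f = -0.071·(4.3) = -0.3053
  SO₂ term: 0.0129·5.8^0.44·exp(0.046·81-0.3053) = 0.8552
  Cl⁻ term: 0.0175·10.6^0.57·exp(0.008·81+0.085·14.3) = 0.4333
  sum: 0.8552 + 0.4333 → r_corr = 1.289 μm/a
  mass loss = 1.289 μm/a × 7.14 g/cm³ = 9.2 g·m⁻²·a⁻¹
Ordering by g·m⁻²·a⁻¹: copper (12.8) > zinc (9.2)

zinc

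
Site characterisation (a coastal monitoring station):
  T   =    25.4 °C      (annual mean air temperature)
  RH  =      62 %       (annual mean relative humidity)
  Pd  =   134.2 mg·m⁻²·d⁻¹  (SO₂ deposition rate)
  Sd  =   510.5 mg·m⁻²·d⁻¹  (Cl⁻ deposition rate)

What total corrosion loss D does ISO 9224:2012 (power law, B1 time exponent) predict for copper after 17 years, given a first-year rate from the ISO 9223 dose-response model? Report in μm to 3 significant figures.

D(17) = 13.2 μm

copper: f(T) = -0.080·(T−10) [T>10 °C] = -1.2320
  Pd branch = 0.0053·Pd^0.26·e^(0.059·RH+f) = 0.2143 μm/a
  Cl⁻ term: 0.01025·510.5^0.27·exp(0.036·62+0.049·25.4) = 1.785
  r_corr = 0.2143 + 1.785 = 2 μm/a
ISO 9224: D(t) = r_corr · t^b with b = 0.667 (copper, B1)
  D(17) = 2 × 17^0.667 = 2 × 6.618 = 13.23 μm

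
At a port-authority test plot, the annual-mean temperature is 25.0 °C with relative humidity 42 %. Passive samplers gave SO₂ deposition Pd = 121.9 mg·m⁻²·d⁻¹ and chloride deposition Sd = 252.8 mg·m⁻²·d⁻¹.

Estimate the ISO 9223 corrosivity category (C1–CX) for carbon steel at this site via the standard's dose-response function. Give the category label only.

C4

carbon steel: T>10 °C ⇒ hinge -0.054·(25.0−10) = -0.8100
  sulphur-dioxide contribution → 22.17 μm/a
  chloride contribution → 34.24 μm/a
  ⇒ r_corr(carbon steel) = 56.41 μm/a
56.4 μm/a falls in (50, 80] for carbon steel → category C4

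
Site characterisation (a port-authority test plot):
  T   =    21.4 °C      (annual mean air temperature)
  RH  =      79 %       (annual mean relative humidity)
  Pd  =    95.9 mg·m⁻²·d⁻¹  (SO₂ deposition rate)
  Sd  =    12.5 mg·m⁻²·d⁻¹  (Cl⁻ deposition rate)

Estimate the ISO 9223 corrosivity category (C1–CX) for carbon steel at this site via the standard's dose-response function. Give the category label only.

C4

carbon steel: f(T) = -0.054·(T−10) [T>10 °C] = -0.6156
  sulphur-dioxide contribution → 49.81 μm/a
  chloride contribution → 15.58 μm/a
  total first-year rate 65.4 μm/a
ISO 9223 Table 2 (carbon steel): 50 < 65.4 ≤ 80 μm/a ⇒ C4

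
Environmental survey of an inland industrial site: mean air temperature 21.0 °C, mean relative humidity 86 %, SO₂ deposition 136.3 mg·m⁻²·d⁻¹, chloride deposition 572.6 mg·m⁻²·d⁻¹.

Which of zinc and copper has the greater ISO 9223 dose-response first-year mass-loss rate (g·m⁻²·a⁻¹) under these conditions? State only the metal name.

zinc

zinc: T>10 °C ⇒ hinge -0.071·(21.0−10) = -0.7810
  Pd branch = 0.0129·Pd^0.44·e^(0.046·RH+f) = 2.683 μm/a
  Cl⁻ term: 0.0175·572.6^0.57·exp(0.008·86+0.085·21.0) = 7.745
  r_corr = 2.683 + 7.745 = 10.43 μm/a
  mass loss = 10.43 μm/a × 7.14 g/cm³ = 74.46 g·m⁻²·a⁻¹
copper: T>10 °C ⇒ hinge -0.080·(21.0−10) = -0.8800
  Pd branch = 0.0053·Pd^0.26·e^(0.059·RH+f) = 1.261 μm/a
  Sd branch = 0.01025·Sd^0.27·e^(0.036·RH+0.049·T) = 3.522 μm/a
  sum: 1.261 + 3.522 → r_corr = 4.783 μm/a
  mass loss = 4.783 μm/a × 8.96 g/cm³ = 42.86 g·m⁻²·a⁻¹
Ordering by g·m⁻²·a⁻¹: zinc (74.5) > copper (42.9)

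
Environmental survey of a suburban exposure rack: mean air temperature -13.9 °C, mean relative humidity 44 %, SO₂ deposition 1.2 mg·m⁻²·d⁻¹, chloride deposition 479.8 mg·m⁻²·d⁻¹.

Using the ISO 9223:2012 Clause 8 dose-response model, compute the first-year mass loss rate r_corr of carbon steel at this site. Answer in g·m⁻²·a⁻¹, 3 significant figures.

r_corr = 91.1 g·m⁻²·a⁻¹

carbon steel: T≤10 °C ⇒ hinge +0.150·(-13.9−10) = -3.5850
  sulphur-dioxide contribution → 0.1301 μm/a
  chloride contribution → 11.48 μm/a
  ⇒ r_corr(carbon steel) = 11.61 μm/a
Convert to mass loss: 11.61 μm/a × 7.85 g/cm³ = 91.15 g·m⁻²·a⁻¹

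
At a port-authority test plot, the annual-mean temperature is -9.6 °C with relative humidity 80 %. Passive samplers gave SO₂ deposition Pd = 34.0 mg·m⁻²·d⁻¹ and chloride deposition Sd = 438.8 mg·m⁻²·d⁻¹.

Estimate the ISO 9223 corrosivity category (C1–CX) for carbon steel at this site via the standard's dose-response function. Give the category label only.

carbon steel: T≤10 °C ⇒ hinge +0.150·(-9.6−10) = -2.9400
  SO₂ term: 1.77·34.0^0.52·exp(0.02·80-2.9400) = 2.9
  Sd branch = 0.102·Sd^0.62·e^(0.033·RH+0.04·T) = 42.32 μm/a
  sum: 2.9 + 42.32 → r_corr = 45.22 μm/a
Category bounds: 25…50 μm/a bracket r_corr ⇒ C3

C3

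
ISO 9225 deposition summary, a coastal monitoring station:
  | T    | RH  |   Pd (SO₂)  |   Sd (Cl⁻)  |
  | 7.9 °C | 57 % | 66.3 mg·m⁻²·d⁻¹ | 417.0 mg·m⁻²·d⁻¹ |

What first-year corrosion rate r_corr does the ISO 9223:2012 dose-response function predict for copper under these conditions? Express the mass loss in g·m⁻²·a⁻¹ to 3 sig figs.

copper: f(T) = +0.126·(T−10) [T≤10 °C] = -0.2646
  Pd branch = 0.0053·Pd^0.26·e^(0.059·RH+f) = 0.3495 μm/a
  Sd branch = 0.01025·Sd^0.27·e^(0.036·RH+0.049·T) = 0.599 μm/a
  r_corr = 0.3495 + 0.599 = 0.9486 μm/a
Convert to mass loss: 0.9486 μm/a × 8.96 g/cm³ = 8.499 g·m⁻²·a⁻¹

r_corr = 8.50 g·m⁻²·a⁻¹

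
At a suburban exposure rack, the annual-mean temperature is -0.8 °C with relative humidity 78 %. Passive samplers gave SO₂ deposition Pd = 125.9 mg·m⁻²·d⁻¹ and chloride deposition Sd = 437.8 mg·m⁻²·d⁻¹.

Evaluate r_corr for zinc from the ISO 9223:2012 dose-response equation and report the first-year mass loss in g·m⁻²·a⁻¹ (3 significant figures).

zinc: T≤10 °C ⇒ hinge +0.038·(-0.8−10) = -0.4104
  Pd branch = 0.0129·Pd^0.44·e^(0.046·RH+f) = 2.598 μm/a
  Cl⁻ term: 0.0175·437.8^0.57·exp(0.008·78+0.085·-0.8) = 0.9773
  sum: 2.598 + 0.9773 → r_corr = 3.575 μm/a
Convert to mass loss: 3.575 μm/a × 7.14 g/cm³ = 25.53 g·m⁻²·a⁻¹

r_corr = 25.5 g·m⁻²·a⁻¹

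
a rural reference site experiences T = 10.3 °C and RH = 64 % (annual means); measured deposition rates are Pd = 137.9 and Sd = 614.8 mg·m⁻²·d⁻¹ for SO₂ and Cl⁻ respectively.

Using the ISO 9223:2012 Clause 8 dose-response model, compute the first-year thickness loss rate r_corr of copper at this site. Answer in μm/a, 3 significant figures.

r_corr = 1.78 μm/a

copper: temperature factor f = -0.080·(0.3) = -0.0240
  sulphur-dioxide contribution → 0.8129 μm/a
  chloride contribution → 0.9627 μm/a
  total first-year rate 1.776 μm/a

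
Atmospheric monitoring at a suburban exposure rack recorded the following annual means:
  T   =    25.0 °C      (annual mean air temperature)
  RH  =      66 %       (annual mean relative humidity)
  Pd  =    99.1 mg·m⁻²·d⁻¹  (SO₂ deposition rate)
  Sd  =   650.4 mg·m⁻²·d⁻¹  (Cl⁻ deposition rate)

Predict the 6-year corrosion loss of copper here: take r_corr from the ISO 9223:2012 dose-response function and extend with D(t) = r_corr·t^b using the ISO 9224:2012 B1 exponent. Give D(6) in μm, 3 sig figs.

copper: T>10 °C ⇒ hinge -0.080·(25.0−10) = -1.2000
  Pd branch = 0.0053·Pd^0.26·e^(0.059·RH+f) = 0.259 μm/a
  Sd branch = 0.01025·Sd^0.27·e^(0.036·RH+0.049·T) = 2.159 μm/a
  r_corr = 0.259 + 2.159 = 2.418 μm/a
ISO 9224: D(t) = r_corr · t^b with b = 0.667 (copper, B1)
  D(6) = 2.418 × 6^0.667 = 2.418 × 3.304 = 7.987 μm

D(6) = 7.99 μm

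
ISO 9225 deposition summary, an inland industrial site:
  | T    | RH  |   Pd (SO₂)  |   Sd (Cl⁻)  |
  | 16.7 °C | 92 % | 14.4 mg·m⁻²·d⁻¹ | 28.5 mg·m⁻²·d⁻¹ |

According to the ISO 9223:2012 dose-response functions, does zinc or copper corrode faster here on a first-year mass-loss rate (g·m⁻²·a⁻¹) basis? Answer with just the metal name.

copper

zinc: f(T) = -0.071·(T−10) [T>10 °C] = -0.4757
  SO₂ term: 0.0129·14.4^0.44·exp(0.046·92-0.4757) = 1.785
  Cl⁻ term: 0.0175·28.5^0.57·exp(0.008·92+0.085·16.7) = 1.02
  sum: 1.785 + 1.02 → r_corr = 2.804 μm/a
  mass loss = 2.804 μm/a × 7.14 g/cm³ = 20.02 g·m⁻²·a⁻¹
copper: temperature factor f = -0.080·(6.7) = -0.5360
  Pd branch = 0.0053·Pd^0.26·e^(0.059·RH+f) = 1.413 μm/a
  Sd branch = 0.01025·Sd^0.27·e^(0.036·RH+0.049·T) = 1.575 μm/a
  r_corr = 1.413 + 1.575 = 2.988 μm/a
  mass loss = 2.988 μm/a × 8.96 g/cm³ = 26.77 g·m⁻²·a⁻¹
Ordering by g·m⁻²·a⁻¹: copper (26.8) > zinc (20)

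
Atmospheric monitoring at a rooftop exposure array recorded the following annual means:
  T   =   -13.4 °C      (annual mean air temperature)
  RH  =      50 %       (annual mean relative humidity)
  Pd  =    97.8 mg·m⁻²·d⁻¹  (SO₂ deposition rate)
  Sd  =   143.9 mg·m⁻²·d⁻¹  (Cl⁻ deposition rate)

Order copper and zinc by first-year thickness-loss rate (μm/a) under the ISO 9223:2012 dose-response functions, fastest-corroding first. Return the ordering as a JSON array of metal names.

["zinc", "copper"]

copper: T≤10 °C ⇒ hinge +0.126·(-13.4−10) = -2.9484
  sulphur-dioxide contribution → 0.01748 μm/a
  chloride contribution → 0.123 μm/a
  total first-year rate 0.1405 μm/a
zinc: temperature factor f = +0.038·(-23.4) = -0.8892
  sulphur-dioxide contribution → 0.3972 μm/a
  chloride contribution → 0.142 μm/a
  ⇒ r_corr(zinc) = 0.5392 μm/a
Ordering by μm/a: zinc (0.539) > copper (0.14)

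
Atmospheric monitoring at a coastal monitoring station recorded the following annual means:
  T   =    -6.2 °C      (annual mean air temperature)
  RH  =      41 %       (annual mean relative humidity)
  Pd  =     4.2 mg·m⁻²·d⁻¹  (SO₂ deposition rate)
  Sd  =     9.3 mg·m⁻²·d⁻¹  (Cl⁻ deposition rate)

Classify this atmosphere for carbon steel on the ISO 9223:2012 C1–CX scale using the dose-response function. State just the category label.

C2

carbon steel: f(T) = +0.150·(T−10) [T≤10 °C] = -2.4300
  SO₂ term: 1.77·4.2^0.52·exp(0.02·41-2.4300) = 0.7462
  Cl⁻ term: 0.102·9.3^0.62·exp(0.033·41+0.04·-6.2) = 1.227
  sum: 0.7462 + 1.227 → r_corr = 1.974 μm/a
ISO 9223 Table 2 (carbon steel): 1.3 < 1.97 ≤ 25 μm/a ⇒ C2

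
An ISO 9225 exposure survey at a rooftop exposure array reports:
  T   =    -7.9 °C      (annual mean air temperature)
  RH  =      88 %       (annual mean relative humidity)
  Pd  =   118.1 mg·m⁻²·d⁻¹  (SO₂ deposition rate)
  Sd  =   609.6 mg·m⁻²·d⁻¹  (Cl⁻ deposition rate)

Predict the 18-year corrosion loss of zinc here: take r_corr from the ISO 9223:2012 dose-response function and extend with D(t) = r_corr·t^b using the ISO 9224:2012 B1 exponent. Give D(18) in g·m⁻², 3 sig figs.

zinc: T≤10 °C ⇒ hinge +0.038·(-7.9−10) = -0.6802
  SO₂ term: 0.0129·118.1^0.44·exp(0.046·88-0.6802) = 3.055
  Cl⁻ term: 0.0175·609.6^0.57·exp(0.008·88+0.085·-7.9) = 0.6992
  r_corr = 3.055 + 0.6992 = 3.754 μm/a
ISO 9224: D(t) = r_corr · t^b with b = 0.813 (zinc, B1)
  D(18) = 3.754 × 18^0.813 = 3.754 × 10.48 = 39.36 μm
  Mass loss = 39.36 μm × 7.14 g/cm³ = 281 g·m⁻²

D(18) = 281 g·m⁻²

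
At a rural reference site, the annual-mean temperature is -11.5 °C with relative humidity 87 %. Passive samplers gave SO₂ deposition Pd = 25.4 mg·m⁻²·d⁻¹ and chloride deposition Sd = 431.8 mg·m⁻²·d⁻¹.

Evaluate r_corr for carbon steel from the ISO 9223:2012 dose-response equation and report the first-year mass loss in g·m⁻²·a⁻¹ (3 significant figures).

r_corr = 401 g·m⁻²·a⁻¹

carbon steel: T≤10 °C ⇒ hinge +0.150·(-11.5−10) = -3.2250
  SO₂ term: 1.77·25.4^0.52·exp(0.02·87-3.2250) = 2.156
  Cl⁻ term: 0.102·431.8^0.62·exp(0.033·87+0.04·-11.5) = 48.93
  r_corr = 2.156 + 48.93 = 51.08 μm/a
Convert to mass loss: 51.08 μm/a × 7.85 g/cm³ = 401 g·m⁻²·a⁻¹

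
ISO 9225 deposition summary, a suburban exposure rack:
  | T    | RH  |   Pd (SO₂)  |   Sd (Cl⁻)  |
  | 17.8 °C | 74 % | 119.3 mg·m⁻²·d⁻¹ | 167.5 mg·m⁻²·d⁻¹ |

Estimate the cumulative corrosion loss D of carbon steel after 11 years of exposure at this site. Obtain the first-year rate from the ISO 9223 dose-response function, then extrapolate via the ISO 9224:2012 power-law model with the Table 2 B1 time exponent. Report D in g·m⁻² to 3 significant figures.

D(11) = 3.26e+03 g·m⁻²

carbon steel: T>10 °C ⇒ hinge -0.054·(17.8−10) = -0.4212
  Pd branch = 1.77·Pd^0.52·e^(0.02·RH+f) = 61.33 μm/a
  Cl⁻ term: 0.102·167.5^0.62·exp(0.033·74+0.04·17.8) = 57.18
  sum: 61.33 + 57.18 → r_corr = 118.5 μm/a
Power-law: D(11) = r_corr · 11^0.523
  D(11) = 118.5 × 11^0.523 = 118.5 × 3.505 = 415.3 μm
  Mass loss = 415.3 μm × 7.85 g/cm³ = 3260 g·m⁻²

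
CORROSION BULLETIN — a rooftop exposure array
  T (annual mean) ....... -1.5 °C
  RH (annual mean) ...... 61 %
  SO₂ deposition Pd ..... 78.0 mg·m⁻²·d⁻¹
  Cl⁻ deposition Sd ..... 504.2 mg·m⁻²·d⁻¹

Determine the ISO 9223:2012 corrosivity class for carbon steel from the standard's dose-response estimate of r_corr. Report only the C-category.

carbon steel: temperature factor f = +0.150·(-11.5) = -1.7250
  Pd branch = 1.77·Pd^0.52·e^(0.02·RH+f) = 10.29 μm/a
  Cl⁻ term: 0.102·504.2^0.62·exp(0.033·61+0.04·-1.5) = 34.07
  r_corr = 10.29 + 34.07 = 44.36 μm/a
ISO 9223 Table 2 (carbon steel): 25 < 44.4 ≤ 50 μm/a ⇒ C3

C3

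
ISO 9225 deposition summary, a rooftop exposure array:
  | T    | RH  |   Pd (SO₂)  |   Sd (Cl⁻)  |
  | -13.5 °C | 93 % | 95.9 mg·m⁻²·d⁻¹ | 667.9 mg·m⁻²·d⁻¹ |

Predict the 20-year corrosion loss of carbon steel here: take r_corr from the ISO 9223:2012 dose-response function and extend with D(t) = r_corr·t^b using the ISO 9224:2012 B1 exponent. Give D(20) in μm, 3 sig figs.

D(20) = 363 μm

carbon steel: T≤10 °C ⇒ hinge +0.150·(-13.5−10) = -3.5250
  SO₂ term: 1.77·95.9^0.52·exp(0.02·93-3.5250) = 3.593
  Cl⁻ term: 0.102·667.9^0.62·exp(0.033·93+0.04·-13.5) = 72.15
  r_corr = 3.593 + 72.15 = 75.75 μm/a
Power-law: D(20) = r_corr · 20^0.523
  D(20) = 75.75 × 20^0.523 = 75.75 × 4.791 = 362.9 μm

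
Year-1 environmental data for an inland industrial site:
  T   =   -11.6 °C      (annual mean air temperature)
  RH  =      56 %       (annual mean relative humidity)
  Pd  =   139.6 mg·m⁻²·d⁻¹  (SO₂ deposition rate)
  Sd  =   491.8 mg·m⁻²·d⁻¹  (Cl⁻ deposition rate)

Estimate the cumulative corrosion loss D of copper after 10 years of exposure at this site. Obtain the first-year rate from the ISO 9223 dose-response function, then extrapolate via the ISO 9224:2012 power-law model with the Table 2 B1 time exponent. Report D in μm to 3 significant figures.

copper: f(T) = +0.126·(T−10) [T≤10 °C] = -2.7216
  sulphur-dioxide contribution → 0.03427 μm/a
  chloride contribution → 0.2324 μm/a
  total first-year rate 0.2666 μm/a
ISO 9224: D(t) = r_corr · t^b with b = 0.667 (copper, B1)
  D(10) = 0.2666 × 10^0.667 = 0.2666 × 4.645 = 1.239 μm

D(10) = 1.24 μm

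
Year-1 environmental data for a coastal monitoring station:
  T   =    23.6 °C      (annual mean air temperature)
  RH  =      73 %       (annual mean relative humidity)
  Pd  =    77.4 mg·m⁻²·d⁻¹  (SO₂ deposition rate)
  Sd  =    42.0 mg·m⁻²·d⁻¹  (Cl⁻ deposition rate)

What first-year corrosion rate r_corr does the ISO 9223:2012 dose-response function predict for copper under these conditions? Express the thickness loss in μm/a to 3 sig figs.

r_corr = 1.65 μm/a

copper: f(T) = -0.080·(T−10) [T>10 °C] = -1.0880
  Pd branch = 0.0053·Pd^0.26·e^(0.059·RH+f) = 0.4105 μm/a
  Sd branch = 0.01025·Sd^0.27·e^(0.036·RH+0.049·T) = 1.238 μm/a
  sum: 0.4105 + 1.238 → r_corr = 1.648 μm/a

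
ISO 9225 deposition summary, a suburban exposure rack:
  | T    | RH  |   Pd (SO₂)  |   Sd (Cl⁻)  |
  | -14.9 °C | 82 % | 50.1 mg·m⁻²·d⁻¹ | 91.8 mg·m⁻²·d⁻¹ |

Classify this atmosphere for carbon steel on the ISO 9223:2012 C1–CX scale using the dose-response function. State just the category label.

C2

carbon steel: f(T) = +0.150·(T−10) [T≤10 °C] = -3.7350
  Pd branch = 1.77·Pd^0.52·e^(0.02·RH+f) = 1.667 μm/a
  Cl⁻ term: 0.102·91.8^0.62·exp(0.033·82+0.04·-14.9) = 13.87
  r_corr = 1.667 + 13.87 = 15.53 μm/a
ISO 9223 Table 2 (carbon steel): 1.3 < 15.5 ≤ 25 μm/a ⇒ C2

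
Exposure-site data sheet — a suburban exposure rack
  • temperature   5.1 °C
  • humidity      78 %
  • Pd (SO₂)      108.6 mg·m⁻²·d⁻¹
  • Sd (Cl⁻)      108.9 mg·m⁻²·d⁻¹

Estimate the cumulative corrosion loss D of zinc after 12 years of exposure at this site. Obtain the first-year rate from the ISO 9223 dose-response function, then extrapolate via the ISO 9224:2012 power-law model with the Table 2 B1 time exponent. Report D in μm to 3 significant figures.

zinc: temperature factor f = +0.038·(-4.9) = -0.1862
  sulphur-dioxide contribution → 3.046 μm/a
  chloride contribution → 0.7301 μm/a
  ⇒ r_corr(zinc) = 3.776 μm/a
Power-law: D(12) = r_corr · 12^0.813
  D(12) = 3.776 × 12^0.813 = 3.776 × 7.54 = 28.47 μm

D(12) = 28.5 μm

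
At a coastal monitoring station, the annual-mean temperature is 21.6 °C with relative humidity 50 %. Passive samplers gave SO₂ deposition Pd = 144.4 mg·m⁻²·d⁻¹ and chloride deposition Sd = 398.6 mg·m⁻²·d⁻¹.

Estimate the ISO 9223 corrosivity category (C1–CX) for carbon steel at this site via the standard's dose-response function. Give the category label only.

C5

carbon steel: T>10 °C ⇒ hinge -0.054·(21.6−10) = -0.6264
  Pd branch = 1.77·Pd^0.52·e^(0.02·RH+f) = 34.14 μm/a
  Sd branch = 0.102·Sd^0.62·e^(0.033·RH+0.04·T) = 51.61 μm/a
  r_corr = 34.14 + 51.61 = 85.75 μm/a
ISO 9223 Table 2 (carbon steel): 80 < 85.7 ≤ 200 μm/a ⇒ C5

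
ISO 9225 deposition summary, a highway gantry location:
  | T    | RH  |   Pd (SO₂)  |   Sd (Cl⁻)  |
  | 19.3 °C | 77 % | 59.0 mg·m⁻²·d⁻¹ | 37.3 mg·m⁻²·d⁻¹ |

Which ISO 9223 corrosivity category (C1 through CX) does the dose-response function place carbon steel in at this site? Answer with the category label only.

C4

carbon steel: temperature factor f = -0.054·(9.3) = -0.5022
  Pd branch = 1.77·Pd^0.52·e^(0.02·RH+f) = 41.64 μm/a
  Sd branch = 0.102·Sd^0.62·e^(0.033·RH+0.04·T) = 26.42 μm/a
  sum: 41.64 + 26.42 → r_corr = 68.06 μm/a
Category bounds: 50…80 μm/a bracket r_corr ⇒ C4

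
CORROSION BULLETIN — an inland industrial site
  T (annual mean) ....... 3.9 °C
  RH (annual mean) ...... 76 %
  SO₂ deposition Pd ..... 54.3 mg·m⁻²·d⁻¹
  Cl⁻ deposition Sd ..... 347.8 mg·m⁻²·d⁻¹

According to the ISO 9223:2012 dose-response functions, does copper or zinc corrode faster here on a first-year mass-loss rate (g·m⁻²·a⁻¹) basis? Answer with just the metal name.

zinc

copper: temperature factor f = +0.126·(-6.1) = -0.7686
  SO₂ term: 0.0053·54.3^0.26·exp(0.059·76-0.7686) = 0.615
  Sd branch = 0.01025·Sd^0.27·e^(0.036·RH+0.049·T) = 0.9292 μm/a
  r_corr = 0.615 + 0.9292 = 1.544 μm/a
  mass loss = 1.544 μm/a × 8.96 g/cm³ = 13.84 g·m⁻²·a⁻¹
zinc: temperature factor f = +0.038·(-6.1) = -0.2318
  SO₂ term: 0.0129·54.3^0.44·exp(0.046·76-0.2318) = 1.957
  Sd branch = 0.0175·Sd^0.57·e^(0.008·RH+0.085·T) = 1.258 μm/a
  sum: 1.957 + 1.258 → r_corr = 3.215 μm/a
  mass loss = 3.215 μm/a × 7.14 g/cm³ = 22.95 g·m⁻²·a⁻¹
Ordering by g·m⁻²·a⁻¹: zinc (23) > copper (13.8)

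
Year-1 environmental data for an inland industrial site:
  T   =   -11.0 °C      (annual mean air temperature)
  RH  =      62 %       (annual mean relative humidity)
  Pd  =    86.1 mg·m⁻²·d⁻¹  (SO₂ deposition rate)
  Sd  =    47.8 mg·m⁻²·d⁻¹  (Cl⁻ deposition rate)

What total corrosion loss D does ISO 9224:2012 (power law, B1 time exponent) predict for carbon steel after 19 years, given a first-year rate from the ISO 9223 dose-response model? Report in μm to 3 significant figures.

D(19) = 38.5 μm

carbon steel: T≤10 °C ⇒ hinge +0.150·(-11.0−10) = -3.1500
  Pd branch = 1.77·Pd^0.52·e^(0.02·RH+f) = 2.659 μm/a
  Sd branch = 0.102·Sd^0.62·e^(0.033·RH+0.04·T) = 5.589 μm/a
  sum: 2.659 + 5.589 → r_corr = 8.248 μm/a
ISO 9224: D(t) = r_corr · t^b with b = 0.523 (carbon steel, B1)
  D(19) = 8.248 × 19^0.523 = 8.248 × 4.664 = 38.47 μm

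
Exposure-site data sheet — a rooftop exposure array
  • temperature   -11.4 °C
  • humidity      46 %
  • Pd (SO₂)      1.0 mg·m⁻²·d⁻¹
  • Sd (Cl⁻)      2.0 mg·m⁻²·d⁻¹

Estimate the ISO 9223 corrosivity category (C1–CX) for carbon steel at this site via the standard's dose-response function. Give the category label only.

carbon steel: T≤10 °C ⇒ hinge +0.150·(-11.4−10) = -3.2100
  SO₂ term: 1.77·1.0^0.52·exp(0.02·46-3.2100) = 0.1792
  Cl⁻ term: 0.102·2.0^0.62·exp(0.033·46+0.04·-11.4) = 0.4534
  r_corr = 0.1792 + 0.4534 = 0.6326 μm/a
Category bounds: 0…1.3 μm/a bracket r_corr ⇒ C1

C1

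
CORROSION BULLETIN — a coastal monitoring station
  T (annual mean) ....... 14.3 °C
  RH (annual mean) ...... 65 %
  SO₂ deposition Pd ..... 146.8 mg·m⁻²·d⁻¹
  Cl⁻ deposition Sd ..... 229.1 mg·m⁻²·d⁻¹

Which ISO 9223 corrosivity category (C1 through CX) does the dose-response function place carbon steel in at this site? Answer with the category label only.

carbon steel: f(T) = -0.054·(T−10) [T>10 °C] = -0.2322
  Pd branch = 1.77·Pd^0.52·e^(0.02·RH+f) = 68.93 μm/a
  Cl⁻ term: 0.102·229.1^0.62·exp(0.033·65+0.04·14.3) = 44.85
  sum: 68.93 + 44.85 → r_corr = 113.8 μm/a
114 μm/a falls in (80, 200] for carbon steel → category C5

C5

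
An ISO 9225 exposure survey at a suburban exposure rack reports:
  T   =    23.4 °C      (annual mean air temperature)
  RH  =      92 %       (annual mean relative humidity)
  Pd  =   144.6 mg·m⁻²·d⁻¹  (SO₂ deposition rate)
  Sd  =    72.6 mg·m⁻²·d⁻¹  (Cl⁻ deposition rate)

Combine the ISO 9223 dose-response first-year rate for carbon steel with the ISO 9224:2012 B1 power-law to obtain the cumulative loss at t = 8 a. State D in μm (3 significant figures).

carbon steel: f(T) = -0.054·(T−10) [T>10 °C] = -0.7236
  sulphur-dioxide contribution → 71.8 μm/a
  chloride contribution → 77.16 μm/a
  ⇒ r_corr(carbon steel) = 149 μm/a
Long-term exponent b (ISO 9224 Table 2, B1) = 0.523
  D(8) = 149 × 8^0.523 = 149 × 2.967 = 442 μm

D(8) = 442 μm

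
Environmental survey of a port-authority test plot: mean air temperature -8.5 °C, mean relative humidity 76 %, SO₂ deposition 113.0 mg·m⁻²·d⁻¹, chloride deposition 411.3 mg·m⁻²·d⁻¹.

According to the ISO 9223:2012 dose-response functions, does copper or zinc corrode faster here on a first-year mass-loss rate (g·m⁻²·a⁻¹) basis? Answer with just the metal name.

copper: temperature factor f = +0.126·(-18.5) = -2.3310
  SO₂ term: 0.0053·113.0^0.26·exp(0.059·76-2.3310) = 0.156
  Sd branch = 0.01025·Sd^0.27·e^(0.036·RH+0.049·T) = 0.5295 μm/a
  r_corr = 0.156 + 0.5295 = 0.6855 μm/a
  mass loss = 0.6855 μm/a × 8.96 g/cm³ = 6.142 g·m⁻²·a⁻¹
zinc: temperature factor f = +0.038·(-18.5) = -0.7030
  Pd branch = 0.0129·Pd^0.44·e^(0.046·RH+f) = 1.686 μm/a
  Cl⁻ term: 0.0175·411.3^0.57·exp(0.008·76+0.085·-8.5) = 0.4824
  sum: 1.686 + 0.4824 → r_corr = 2.169 μm/a
  mass loss = 2.169 μm/a × 7.14 g/cm³ = 15.48 g·m⁻²·a⁻¹
Ordering by g·m⁻²·a⁻¹: zinc (15.5) > copper (6.14)

zinc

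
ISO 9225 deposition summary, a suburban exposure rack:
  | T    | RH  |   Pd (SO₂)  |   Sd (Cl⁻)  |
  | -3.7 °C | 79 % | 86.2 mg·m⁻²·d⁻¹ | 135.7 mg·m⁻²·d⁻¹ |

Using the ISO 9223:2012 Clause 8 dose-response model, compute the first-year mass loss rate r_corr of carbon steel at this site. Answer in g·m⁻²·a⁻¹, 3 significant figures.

carbon steel: temperature factor f = +0.150·(-13.7) = -2.0550
  Pd branch = 1.77·Pd^0.52·e^(0.02·RH+f) = 11.17 μm/a
  Sd branch = 0.102·Sd^0.62·e^(0.033·RH+0.04·T) = 25.05 μm/a
  sum: 11.17 + 25.05 → r_corr = 36.22 μm/a
Convert to mass loss: 36.22 μm/a × 7.85 g/cm³ = 284.3 g·m⁻²·a⁻¹

r_corr = 284 g·m⁻²·a⁻¹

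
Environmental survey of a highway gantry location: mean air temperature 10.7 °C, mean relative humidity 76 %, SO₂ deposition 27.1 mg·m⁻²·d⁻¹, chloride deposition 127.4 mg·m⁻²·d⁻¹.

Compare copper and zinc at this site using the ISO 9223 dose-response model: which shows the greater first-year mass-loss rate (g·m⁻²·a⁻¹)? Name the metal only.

zinc

copper: temperature factor f = -0.080·(0.7) = -0.0560
  Pd branch = 0.0053·Pd^0.26·e^(0.059·RH+f) = 1.047 μm/a
  Sd branch = 0.01025·Sd^0.27·e^(0.036·RH+0.049·T) = 0.9887 μm/a
  r_corr = 1.047 + 0.9887 = 2.036 μm/a
  mass loss = 2.036 μm/a × 8.96 g/cm³ = 18.24 g·m⁻²·a⁻¹
zinc: T>10 °C ⇒ hinge -0.071·(10.7−10) = -0.0497
  Pd branch = 0.0129·Pd^0.44·e^(0.046·RH+f) = 1.729 μm/a
  Sd branch = 0.0175·Sd^0.57·e^(0.008·RH+0.085·T) = 1.265 μm/a
  sum: 1.729 + 1.265 → r_corr = 2.994 μm/a
  mass loss = 2.994 μm/a × 7.14 g/cm³ = 21.38 g·m⁻²·a⁻¹
Ordering by g·m⁻²·a⁻¹: zinc (21.4) > copper (18.2)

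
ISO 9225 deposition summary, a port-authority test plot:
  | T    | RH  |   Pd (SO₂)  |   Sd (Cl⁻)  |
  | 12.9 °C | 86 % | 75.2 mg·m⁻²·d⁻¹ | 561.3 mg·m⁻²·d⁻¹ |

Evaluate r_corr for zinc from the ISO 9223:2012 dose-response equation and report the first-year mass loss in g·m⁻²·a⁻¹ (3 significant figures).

zinc: temperature factor f = -0.071·(2.9) = -0.2059
  sulphur-dioxide contribution → 3.671 μm/a
  chloride contribution → 3.847 μm/a
  total first-year rate 7.518 μm/a
Convert to mass loss: 7.518 μm/a × 7.14 g/cm³ = 53.68 g·m⁻²·a⁻¹

r_corr = 53.7 g·m⁻²·a⁻¹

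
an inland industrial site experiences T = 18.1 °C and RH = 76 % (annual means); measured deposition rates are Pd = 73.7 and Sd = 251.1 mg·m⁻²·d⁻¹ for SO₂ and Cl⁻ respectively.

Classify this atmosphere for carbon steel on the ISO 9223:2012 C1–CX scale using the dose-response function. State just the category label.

carbon steel: f(T) = -0.054·(T−10) [T>10 °C] = -0.4374
  SO₂ term: 1.77·73.7^0.52·exp(0.02·76-0.4374) = 48.89
  Sd branch = 0.102·Sd^0.62·e^(0.033·RH+0.04·T) = 79.46 μm/a
  sum: 48.89 + 79.46 → r_corr = 128.3 μm/a
ISO 9223 Table 2 (carbon steel): 80 < 128 ≤ 200 μm/a ⇒ C5

C5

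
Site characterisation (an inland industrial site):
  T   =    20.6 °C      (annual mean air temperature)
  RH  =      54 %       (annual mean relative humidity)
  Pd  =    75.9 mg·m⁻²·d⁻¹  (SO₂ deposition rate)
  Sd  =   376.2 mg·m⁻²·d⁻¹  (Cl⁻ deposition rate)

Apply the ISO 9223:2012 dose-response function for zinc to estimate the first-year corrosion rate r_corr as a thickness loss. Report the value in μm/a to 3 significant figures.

zinc: f(T) = -0.071·(T−10) [T>10 °C] = -0.7526
  Pd branch = 0.0129·Pd^0.44·e^(0.046·RH+f) = 0.4896 μm/a
  Sd branch = 0.0175·Sd^0.57·e^(0.008·RH+0.085·T) = 4.561 μm/a
  r_corr = 0.4896 + 4.561 = 5.051 μm/a

r_corr = 5.05 μm/a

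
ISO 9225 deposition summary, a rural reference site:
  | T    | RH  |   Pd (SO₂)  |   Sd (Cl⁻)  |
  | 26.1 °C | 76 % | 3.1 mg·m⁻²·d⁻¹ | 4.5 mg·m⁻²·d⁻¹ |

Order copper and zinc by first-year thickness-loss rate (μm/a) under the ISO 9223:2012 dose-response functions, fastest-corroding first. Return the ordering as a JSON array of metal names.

["copper", "zinc"]

copper: T>10 °C ⇒ hinge -0.080·(26.1−10) = -1.2880
  sulphur-dioxide contribution → 0.1738 μm/a
  chloride contribution → 0.8526 μm/a
  total first-year rate 1.026 μm/a
zinc: f(T) = -0.071·(T−10) [T>10 °C] = -1.1431
  sulphur-dioxide contribution → 0.2232 μm/a
  chloride contribution → 0.6965 μm/a
  total first-year rate 0.9196 μm/a
Ordering by μm/a: copper (1.03) > zinc (0.92)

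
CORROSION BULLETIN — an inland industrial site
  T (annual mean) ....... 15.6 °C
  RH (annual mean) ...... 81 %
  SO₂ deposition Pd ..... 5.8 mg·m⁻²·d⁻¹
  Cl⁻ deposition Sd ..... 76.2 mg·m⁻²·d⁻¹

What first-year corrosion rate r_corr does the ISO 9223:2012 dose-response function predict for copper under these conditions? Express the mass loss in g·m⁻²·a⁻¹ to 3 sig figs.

copper: f(T) = -0.080·(T−10) [T>10 °C] = -0.4480
  sulphur-dioxide contribution → 0.6364 μm/a
  chloride contribution → 1.31 μm/a
  total first-year rate 1.946 μm/a
Convert to mass loss: 1.946 μm/a × 8.96 g/cm³ = 17.44 g·m⁻²·a⁻¹

r_corr = 17.4 g·m⁻²·a⁻¹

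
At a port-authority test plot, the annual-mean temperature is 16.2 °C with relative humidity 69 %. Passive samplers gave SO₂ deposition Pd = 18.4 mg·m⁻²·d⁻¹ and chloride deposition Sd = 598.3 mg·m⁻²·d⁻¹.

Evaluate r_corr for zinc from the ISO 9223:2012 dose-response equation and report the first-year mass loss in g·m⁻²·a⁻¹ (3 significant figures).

r_corr = 38.0 g·m⁻²·a⁻¹

zinc: T>10 °C ⇒ hinge -0.071·(16.2−10) = -0.4402
  SO₂ term: 0.0129·18.4^0.44·exp(0.046·69-0.4402) = 0.7151
  Cl⁻ term: 0.0175·598.3^0.57·exp(0.008·69+0.085·16.2) = 4.609
  r_corr = 0.7151 + 4.609 = 5.324 μm/a
Convert to mass loss: 5.324 μm/a × 7.14 g/cm³ = 38.02 g·m⁻²·a⁻¹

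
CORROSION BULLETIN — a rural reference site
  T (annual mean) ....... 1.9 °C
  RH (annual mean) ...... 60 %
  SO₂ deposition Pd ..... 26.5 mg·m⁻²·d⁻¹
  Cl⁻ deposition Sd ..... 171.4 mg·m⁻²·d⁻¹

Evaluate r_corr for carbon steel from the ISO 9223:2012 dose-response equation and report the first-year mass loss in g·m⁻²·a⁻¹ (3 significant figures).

r_corr = 227 g·m⁻²·a⁻¹

carbon steel: f(T) = +0.150·(T−10) [T≤10 °C] = -1.2150
  sulphur-dioxide contribution → 9.584 μm/a
  chloride contribution → 19.35 μm/a
  ⇒ r_corr(carbon steel) = 28.93 μm/a
Convert to mass loss: 28.93 μm/a × 7.85 g/cm³ = 227.1 g·m⁻²·a⁻¹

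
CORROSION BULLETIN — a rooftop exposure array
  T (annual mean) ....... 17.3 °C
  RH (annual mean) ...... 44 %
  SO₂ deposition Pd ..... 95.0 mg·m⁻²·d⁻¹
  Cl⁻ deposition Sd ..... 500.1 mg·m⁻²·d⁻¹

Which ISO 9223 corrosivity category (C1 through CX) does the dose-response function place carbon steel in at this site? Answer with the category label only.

C4

carbon steel: temperature factor f = -0.054·(7.3) = -0.3942
  sulphur-dioxide contribution → 30.72 μm/a
  chloride contribution → 41.03 μm/a
  ⇒ r_corr(carbon steel) = 71.75 μm/a
Category bounds: 50…80 μm/a bracket r_corr ⇒ C4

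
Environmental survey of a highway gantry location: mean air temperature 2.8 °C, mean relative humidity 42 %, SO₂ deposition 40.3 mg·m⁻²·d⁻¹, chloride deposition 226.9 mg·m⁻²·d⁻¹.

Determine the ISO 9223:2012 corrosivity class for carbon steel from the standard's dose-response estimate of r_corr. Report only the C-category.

carbon steel: temperature factor f = +0.150·(-7.2) = -1.0800
  sulphur-dioxide contribution → 9.517 μm/a
  chloride contribution → 13.18 μm/a
  total first-year rate 22.69 μm/a
Category bounds: 1.3…25 μm/a bracket r_corr ⇒ C2

C2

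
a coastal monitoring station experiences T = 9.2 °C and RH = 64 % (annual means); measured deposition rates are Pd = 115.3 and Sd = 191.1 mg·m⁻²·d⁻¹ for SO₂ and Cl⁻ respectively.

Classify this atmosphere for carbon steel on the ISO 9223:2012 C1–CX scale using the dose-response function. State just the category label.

carbon steel: T≤10 °C ⇒ hinge +0.150·(9.2−10) = -0.1200
  Pd branch = 1.77·Pd^0.52·e^(0.02·RH+f) = 66.67 μm/a
  Sd branch = 0.102·Sd^0.62·e^(0.033·RH+0.04·T) = 31.63 μm/a
  sum: 66.67 + 31.63 → r_corr = 98.29 μm/a
ISO 9223 Table 2 (carbon steel): 80 < 98.3 ≤ 200 μm/a ⇒ C5

C5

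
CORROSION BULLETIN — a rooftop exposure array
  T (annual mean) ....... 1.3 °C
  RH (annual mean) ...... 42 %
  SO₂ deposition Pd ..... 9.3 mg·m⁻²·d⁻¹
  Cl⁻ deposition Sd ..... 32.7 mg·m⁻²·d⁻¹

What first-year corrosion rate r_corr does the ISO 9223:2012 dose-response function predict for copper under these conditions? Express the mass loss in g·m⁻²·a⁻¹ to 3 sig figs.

r_corr = 1.48 g·m⁻²·a⁻¹

copper: temperature factor f = +0.126·(-8.7) = -1.0962
  Pd branch = 0.0053·Pd^0.26·e^(0.059·RH+f) = 0.03769 μm/a
  Cl⁻ term: 0.01025·32.7^0.27·exp(0.036·42+0.049·1.3) = 0.127
  r_corr = 0.03769 + 0.127 = 0.1647 μm/a
Convert to mass loss: 0.1647 μm/a × 8.96 g/cm³ = 1.476 g·m⁻²·a⁻¹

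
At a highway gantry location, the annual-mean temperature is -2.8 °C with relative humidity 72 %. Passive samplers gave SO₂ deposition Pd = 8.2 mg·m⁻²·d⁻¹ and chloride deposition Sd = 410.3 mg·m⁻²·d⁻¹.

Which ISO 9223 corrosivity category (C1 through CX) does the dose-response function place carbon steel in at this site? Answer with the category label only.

C3

carbon steel: temperature factor f = +0.150·(-12.8) = -1.9200
  Pd branch = 1.77·Pd^0.52·e^(0.02·RH+f) = 3.271 μm/a
  Sd branch = 0.102·Sd^0.62·e^(0.033·RH+0.04·T) = 40.92 μm/a
  r_corr = 3.271 + 40.92 = 44.19 μm/a
44.2 μm/a falls in (25, 50] for carbon steel → category C3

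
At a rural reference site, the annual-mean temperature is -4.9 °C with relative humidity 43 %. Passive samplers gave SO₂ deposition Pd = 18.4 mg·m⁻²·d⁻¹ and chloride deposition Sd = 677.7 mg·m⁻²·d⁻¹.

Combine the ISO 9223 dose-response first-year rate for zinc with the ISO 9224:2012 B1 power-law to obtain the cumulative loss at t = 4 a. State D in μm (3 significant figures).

zinc: f(T) = +0.038·(T−10) [T≤10 °C] = -0.5662
  SO₂ term: 0.0129·18.4^0.44·exp(0.046·43-0.5662) = 0.1907
  Sd branch = 0.0175·Sd^0.57·e^(0.008·RH+0.085·T) = 0.6687 μm/a
  r_corr = 0.1907 + 0.6687 = 0.8594 μm/a
ISO 9224: D(t) = r_corr · t^b with b = 0.813 (zinc, B1)
  D(4) = 0.8594 × 4^0.813 = 0.8594 × 3.087 = 2.653 μm

D(4) = 2.65 μm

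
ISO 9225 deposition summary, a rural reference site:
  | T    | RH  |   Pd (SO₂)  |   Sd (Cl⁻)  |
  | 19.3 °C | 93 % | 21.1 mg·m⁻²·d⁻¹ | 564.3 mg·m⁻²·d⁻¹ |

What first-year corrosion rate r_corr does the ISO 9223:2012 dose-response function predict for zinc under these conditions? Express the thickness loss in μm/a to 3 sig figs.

r_corr = 8.87 μm/a

zinc: temperature factor f = -0.071·(9.3) = -0.6603
  Pd branch = 0.0129·Pd^0.44·e^(0.046·RH+f) = 1.838 μm/a
  Cl⁻ term: 0.0175·564.3^0.57·exp(0.008·93+0.085·19.3) = 7.03
  sum: 1.838 + 7.03 → r_corr = 8.869 μm/a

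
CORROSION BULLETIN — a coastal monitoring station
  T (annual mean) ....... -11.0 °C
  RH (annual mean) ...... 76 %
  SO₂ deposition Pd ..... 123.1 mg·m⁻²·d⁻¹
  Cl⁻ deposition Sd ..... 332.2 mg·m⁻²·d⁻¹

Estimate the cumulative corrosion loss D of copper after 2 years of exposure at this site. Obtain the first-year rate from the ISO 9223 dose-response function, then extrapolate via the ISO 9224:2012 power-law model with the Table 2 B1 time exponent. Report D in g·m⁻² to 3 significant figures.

copper: temperature factor f = +0.126·(-21.0) = -2.6460
  SO₂ term: 0.0053·123.1^0.26·exp(0.059·76-2.6460) = 0.1164
  Cl⁻ term: 0.01025·332.2^0.27·exp(0.036·76+0.049·-11.0) = 0.4422
  sum: 0.1164 + 0.4422 → r_corr = 0.5586 μm/a
Power-law: D(2) = r_corr · 2^0.667
  D(2) = 0.5586 × 2^0.667 = 0.5586 × 1.588 = 0.887 μm
  Mass loss = 0.887 μm × 8.96 g/cm³ = 7.947 g·m⁻²

D(2) = 7.95 g·m⁻²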